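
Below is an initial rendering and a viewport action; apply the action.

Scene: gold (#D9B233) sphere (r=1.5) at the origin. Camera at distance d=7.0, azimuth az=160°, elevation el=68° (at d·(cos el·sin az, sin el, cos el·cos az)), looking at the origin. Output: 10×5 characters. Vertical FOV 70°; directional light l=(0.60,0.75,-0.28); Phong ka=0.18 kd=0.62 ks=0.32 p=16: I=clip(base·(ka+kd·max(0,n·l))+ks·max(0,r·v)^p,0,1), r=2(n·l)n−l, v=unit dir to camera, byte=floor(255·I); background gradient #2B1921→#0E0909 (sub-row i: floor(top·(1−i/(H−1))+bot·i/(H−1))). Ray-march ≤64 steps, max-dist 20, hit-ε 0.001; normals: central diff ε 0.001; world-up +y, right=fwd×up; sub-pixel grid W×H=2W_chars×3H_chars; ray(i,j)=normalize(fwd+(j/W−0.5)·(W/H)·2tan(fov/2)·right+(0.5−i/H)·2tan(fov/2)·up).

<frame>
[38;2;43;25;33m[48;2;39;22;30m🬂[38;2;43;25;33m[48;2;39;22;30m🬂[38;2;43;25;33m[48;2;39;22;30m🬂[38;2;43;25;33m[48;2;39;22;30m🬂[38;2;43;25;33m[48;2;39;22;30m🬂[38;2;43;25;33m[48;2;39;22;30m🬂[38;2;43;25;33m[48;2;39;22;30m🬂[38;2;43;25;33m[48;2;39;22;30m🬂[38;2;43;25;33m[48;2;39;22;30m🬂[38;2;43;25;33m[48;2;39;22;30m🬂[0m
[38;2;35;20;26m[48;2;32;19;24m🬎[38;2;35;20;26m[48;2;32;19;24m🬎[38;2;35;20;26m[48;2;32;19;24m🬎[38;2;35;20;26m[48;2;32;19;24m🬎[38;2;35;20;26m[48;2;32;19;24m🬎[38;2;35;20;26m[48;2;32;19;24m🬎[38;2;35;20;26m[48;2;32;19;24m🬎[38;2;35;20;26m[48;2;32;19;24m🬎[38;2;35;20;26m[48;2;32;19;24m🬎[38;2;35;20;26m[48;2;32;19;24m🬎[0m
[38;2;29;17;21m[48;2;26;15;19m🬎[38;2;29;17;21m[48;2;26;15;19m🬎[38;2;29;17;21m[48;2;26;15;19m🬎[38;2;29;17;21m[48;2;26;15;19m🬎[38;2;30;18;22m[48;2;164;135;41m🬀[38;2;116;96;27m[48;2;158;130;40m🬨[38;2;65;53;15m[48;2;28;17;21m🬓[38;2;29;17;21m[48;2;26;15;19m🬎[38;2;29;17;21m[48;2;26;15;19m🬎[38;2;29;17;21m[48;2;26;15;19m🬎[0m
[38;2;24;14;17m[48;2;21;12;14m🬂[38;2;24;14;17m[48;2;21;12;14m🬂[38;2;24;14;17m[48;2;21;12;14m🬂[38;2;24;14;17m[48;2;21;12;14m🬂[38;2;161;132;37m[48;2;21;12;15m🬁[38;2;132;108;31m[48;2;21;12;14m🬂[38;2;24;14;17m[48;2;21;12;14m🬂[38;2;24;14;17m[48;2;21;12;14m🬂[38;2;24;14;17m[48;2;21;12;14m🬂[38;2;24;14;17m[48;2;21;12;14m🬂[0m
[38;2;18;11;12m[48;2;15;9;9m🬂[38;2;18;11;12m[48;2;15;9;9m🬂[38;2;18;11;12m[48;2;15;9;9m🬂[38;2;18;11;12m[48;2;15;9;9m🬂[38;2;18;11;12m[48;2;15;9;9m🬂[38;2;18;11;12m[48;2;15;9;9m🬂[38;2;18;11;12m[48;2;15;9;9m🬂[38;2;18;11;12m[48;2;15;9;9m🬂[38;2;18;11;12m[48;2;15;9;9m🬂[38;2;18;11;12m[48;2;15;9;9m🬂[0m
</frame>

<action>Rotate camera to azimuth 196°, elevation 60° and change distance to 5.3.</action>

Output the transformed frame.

<frame>
[38;2;43;25;33m[48;2;39;22;30m🬂[38;2;43;25;33m[48;2;39;22;30m🬂[38;2;43;25;33m[48;2;39;22;30m🬂[38;2;43;25;33m[48;2;39;22;30m🬂[38;2;43;25;33m[48;2;39;22;30m🬂[38;2;43;25;33m[48;2;39;22;30m🬂[38;2;43;25;33m[48;2;39;22;30m🬂[38;2;43;25;33m[48;2;39;22;30m🬂[38;2;43;25;33m[48;2;39;22;30m🬂[38;2;43;25;33m[48;2;39;22;30m🬂[0m
[38;2;35;20;26m[48;2;32;19;24m🬎[38;2;35;20;26m[48;2;32;19;24m🬎[38;2;35;20;26m[48;2;32;19;24m🬎[38;2;35;20;26m[48;2;32;19;24m🬎[38;2;34;20;26m[48;2;153;126;36m🬝[38;2;35;20;26m[48;2;121;99;28m🬎[38;2;35;20;26m[48;2;32;19;24m🬎[38;2;35;20;26m[48;2;32;19;24m🬎[38;2;35;20;26m[48;2;32;19;24m🬎[38;2;35;20;26m[48;2;32;19;24m🬎[0m
[38;2;29;17;21m[48;2;26;15;19m🬎[38;2;29;17;21m[48;2;26;15;19m🬎[38;2;29;17;21m[48;2;26;15;19m🬎[38;2;161;132;37m[48;2;28;17;21m🬦[38;2;224;196;105m[48;2;165;136;42m🬇[38;2;135;111;32m[48;2;111;91;25m▌[38;2;36;27;13m[48;2;77;63;17m▐[38;2;29;17;21m[48;2;26;15;19m🬎[38;2;29;17;21m[48;2;26;15;19m🬎[38;2;29;17;21m[48;2;26;15;19m🬎[0m
[38;2;24;14;17m[48;2;21;12;14m🬂[38;2;24;14;17m[48;2;21;12;14m🬂[38;2;24;14;17m[48;2;21;12;14m🬂[38;2;24;14;17m[48;2;21;12;14m🬂[38;2;125;102;29m[48;2;20;12;14m🬊[38;2;95;78;22m[48;2;32;23;13m🬆[38;2;50;41;11m[48;2;21;12;15m🬀[38;2;24;14;17m[48;2;21;12;14m🬂[38;2;24;14;17m[48;2;21;12;14m🬂[38;2;24;14;17m[48;2;21;12;14m🬂[0m
[38;2;18;11;12m[48;2;15;9;9m🬂[38;2;18;11;12m[48;2;15;9;9m🬂[38;2;18;11;12m[48;2;15;9;9m🬂[38;2;18;11;12m[48;2;15;9;9m🬂[38;2;18;11;12m[48;2;15;9;9m🬂[38;2;18;11;12m[48;2;15;9;9m🬂[38;2;18;11;12m[48;2;15;9;9m🬂[38;2;18;11;12m[48;2;15;9;9m🬂[38;2;18;11;12m[48;2;15;9;9m🬂[38;2;18;11;12m[48;2;15;9;9m🬂[0m
</frame>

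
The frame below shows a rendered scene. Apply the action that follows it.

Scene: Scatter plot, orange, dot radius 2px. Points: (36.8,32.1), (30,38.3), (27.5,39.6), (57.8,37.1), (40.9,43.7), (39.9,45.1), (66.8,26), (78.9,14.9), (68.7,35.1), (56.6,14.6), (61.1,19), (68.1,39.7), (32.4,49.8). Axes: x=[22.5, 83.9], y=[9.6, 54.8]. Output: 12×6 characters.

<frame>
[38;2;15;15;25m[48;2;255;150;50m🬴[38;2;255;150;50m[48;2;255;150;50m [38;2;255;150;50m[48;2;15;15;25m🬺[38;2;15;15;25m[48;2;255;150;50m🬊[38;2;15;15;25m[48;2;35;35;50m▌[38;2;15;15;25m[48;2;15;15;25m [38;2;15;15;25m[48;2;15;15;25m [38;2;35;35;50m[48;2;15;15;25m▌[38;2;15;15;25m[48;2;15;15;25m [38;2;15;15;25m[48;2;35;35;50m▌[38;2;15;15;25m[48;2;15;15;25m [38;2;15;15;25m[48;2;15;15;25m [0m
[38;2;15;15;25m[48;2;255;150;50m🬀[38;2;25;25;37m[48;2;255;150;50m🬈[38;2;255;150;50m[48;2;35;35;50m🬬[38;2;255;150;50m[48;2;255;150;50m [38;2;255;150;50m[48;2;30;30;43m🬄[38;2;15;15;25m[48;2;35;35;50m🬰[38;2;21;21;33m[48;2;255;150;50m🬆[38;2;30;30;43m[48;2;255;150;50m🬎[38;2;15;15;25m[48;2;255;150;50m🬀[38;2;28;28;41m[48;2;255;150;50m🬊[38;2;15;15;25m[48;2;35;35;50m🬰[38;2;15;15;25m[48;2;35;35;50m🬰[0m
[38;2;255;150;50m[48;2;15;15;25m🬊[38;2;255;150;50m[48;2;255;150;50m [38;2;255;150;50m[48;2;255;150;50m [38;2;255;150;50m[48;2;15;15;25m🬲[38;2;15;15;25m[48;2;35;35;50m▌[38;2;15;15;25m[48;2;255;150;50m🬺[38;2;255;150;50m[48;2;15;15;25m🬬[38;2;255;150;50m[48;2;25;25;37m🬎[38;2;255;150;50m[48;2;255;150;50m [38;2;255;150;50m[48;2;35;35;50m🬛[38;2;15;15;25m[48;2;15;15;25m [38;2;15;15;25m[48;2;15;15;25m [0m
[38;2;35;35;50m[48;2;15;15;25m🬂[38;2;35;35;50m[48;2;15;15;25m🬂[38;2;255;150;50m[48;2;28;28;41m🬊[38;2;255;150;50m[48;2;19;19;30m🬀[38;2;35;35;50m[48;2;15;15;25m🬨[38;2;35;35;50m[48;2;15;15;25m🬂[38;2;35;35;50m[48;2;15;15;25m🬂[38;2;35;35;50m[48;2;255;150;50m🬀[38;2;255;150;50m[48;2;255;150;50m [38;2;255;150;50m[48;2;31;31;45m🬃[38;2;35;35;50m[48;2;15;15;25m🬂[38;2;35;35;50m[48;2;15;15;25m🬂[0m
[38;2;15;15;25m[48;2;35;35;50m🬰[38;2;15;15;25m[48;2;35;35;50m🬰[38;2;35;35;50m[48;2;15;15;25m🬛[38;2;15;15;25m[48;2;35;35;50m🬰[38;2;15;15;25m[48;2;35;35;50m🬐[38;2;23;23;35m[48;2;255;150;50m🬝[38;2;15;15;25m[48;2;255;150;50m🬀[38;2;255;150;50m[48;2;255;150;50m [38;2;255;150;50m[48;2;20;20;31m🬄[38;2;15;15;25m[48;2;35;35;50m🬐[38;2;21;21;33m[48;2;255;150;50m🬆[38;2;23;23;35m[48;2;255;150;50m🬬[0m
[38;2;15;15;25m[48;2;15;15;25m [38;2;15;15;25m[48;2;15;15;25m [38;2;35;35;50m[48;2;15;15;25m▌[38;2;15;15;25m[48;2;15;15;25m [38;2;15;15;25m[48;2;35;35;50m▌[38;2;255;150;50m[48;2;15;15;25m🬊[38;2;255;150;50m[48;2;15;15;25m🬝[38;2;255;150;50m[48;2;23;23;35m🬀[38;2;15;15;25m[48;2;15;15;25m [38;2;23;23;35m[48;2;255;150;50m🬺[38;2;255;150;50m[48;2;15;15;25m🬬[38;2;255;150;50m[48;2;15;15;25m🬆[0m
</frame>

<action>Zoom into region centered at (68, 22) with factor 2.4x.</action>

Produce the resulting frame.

<frame>
[38;2;15;15;25m[48;2;15;15;25m [38;2;15;15;25m[48;2;15;15;25m [38;2;35;35;50m[48;2;15;15;25m▌[38;2;15;15;25m[48;2;15;15;25m [38;2;15;15;25m[48;2;35;35;50m▌[38;2;15;15;25m[48;2;255;150;50m🬬[38;2;15;15;25m[48;2;15;15;25m [38;2;35;35;50m[48;2;15;15;25m▌[38;2;15;15;25m[48;2;15;15;25m [38;2;15;15;25m[48;2;35;35;50m▌[38;2;15;15;25m[48;2;15;15;25m [38;2;15;15;25m[48;2;15;15;25m [0m
[38;2;15;15;25m[48;2;35;35;50m🬰[38;2;15;15;25m[48;2;35;35;50m🬰[38;2;35;35;50m[48;2;15;15;25m🬛[38;2;15;15;25m[48;2;35;35;50m🬰[38;2;15;15;25m[48;2;255;150;50m🬐[38;2;255;150;50m[48;2;255;150;50m [38;2;19;19;30m[48;2;255;150;50m🬸[38;2;35;35;50m[48;2;15;15;25m🬛[38;2;15;15;25m[48;2;35;35;50m🬰[38;2;15;15;25m[48;2;35;35;50m🬐[38;2;15;15;25m[48;2;35;35;50m🬰[38;2;15;15;25m[48;2;35;35;50m🬰[0m
[38;2;15;15;25m[48;2;15;15;25m [38;2;15;15;25m[48;2;15;15;25m [38;2;35;35;50m[48;2;15;15;25m▌[38;2;15;15;25m[48;2;15;15;25m [38;2;15;15;25m[48;2;35;35;50m▌[38;2;255;150;50m[48;2;15;15;25m🬀[38;2;15;15;25m[48;2;15;15;25m [38;2;35;35;50m[48;2;15;15;25m▌[38;2;15;15;25m[48;2;15;15;25m [38;2;15;15;25m[48;2;35;35;50m▌[38;2;15;15;25m[48;2;15;15;25m [38;2;15;15;25m[48;2;15;15;25m [0m
[38;2;35;35;50m[48;2;15;15;25m🬂[38;2;23;23;35m[48;2;255;150;50m🬝[38;2;35;35;50m[48;2;255;150;50m🬀[38;2;255;150;50m[48;2;28;28;41m🬱[38;2;35;35;50m[48;2;15;15;25m🬨[38;2;35;35;50m[48;2;15;15;25m🬂[38;2;35;35;50m[48;2;15;15;25m🬂[38;2;35;35;50m[48;2;15;15;25m🬕[38;2;35;35;50m[48;2;15;15;25m🬂[38;2;35;35;50m[48;2;15;15;25m🬨[38;2;35;35;50m[48;2;15;15;25m🬂[38;2;35;35;50m[48;2;15;15;25m🬂[0m
[38;2;21;21;33m[48;2;255;150;50m🬆[38;2;23;23;35m[48;2;255;150;50m🬬[38;2;255;150;50m[48;2;28;28;41m🬊[38;2;255;150;50m[48;2;23;23;35m🬀[38;2;15;15;25m[48;2;35;35;50m🬐[38;2;15;15;25m[48;2;35;35;50m🬰[38;2;15;15;25m[48;2;35;35;50m🬰[38;2;35;35;50m[48;2;15;15;25m🬛[38;2;15;15;25m[48;2;35;35;50m🬰[38;2;27;27;40m[48;2;255;150;50m🬝[38;2;15;15;25m[48;2;255;150;50m🬀[38;2;21;21;33m[48;2;255;150;50m🬊[0m
[38;2;255;150;50m[48;2;15;15;25m🬬[38;2;255;150;50m[48;2;15;15;25m🬆[38;2;35;35;50m[48;2;15;15;25m▌[38;2;15;15;25m[48;2;15;15;25m [38;2;15;15;25m[48;2;35;35;50m▌[38;2;15;15;25m[48;2;15;15;25m [38;2;15;15;25m[48;2;15;15;25m [38;2;35;35;50m[48;2;15;15;25m▌[38;2;15;15;25m[48;2;15;15;25m [38;2;15;15;25m[48;2;35;35;50m▌[38;2;255;150;50m[48;2;15;15;25m🬊[38;2;255;150;50m[48;2;15;15;25m🬀[0m
</frame>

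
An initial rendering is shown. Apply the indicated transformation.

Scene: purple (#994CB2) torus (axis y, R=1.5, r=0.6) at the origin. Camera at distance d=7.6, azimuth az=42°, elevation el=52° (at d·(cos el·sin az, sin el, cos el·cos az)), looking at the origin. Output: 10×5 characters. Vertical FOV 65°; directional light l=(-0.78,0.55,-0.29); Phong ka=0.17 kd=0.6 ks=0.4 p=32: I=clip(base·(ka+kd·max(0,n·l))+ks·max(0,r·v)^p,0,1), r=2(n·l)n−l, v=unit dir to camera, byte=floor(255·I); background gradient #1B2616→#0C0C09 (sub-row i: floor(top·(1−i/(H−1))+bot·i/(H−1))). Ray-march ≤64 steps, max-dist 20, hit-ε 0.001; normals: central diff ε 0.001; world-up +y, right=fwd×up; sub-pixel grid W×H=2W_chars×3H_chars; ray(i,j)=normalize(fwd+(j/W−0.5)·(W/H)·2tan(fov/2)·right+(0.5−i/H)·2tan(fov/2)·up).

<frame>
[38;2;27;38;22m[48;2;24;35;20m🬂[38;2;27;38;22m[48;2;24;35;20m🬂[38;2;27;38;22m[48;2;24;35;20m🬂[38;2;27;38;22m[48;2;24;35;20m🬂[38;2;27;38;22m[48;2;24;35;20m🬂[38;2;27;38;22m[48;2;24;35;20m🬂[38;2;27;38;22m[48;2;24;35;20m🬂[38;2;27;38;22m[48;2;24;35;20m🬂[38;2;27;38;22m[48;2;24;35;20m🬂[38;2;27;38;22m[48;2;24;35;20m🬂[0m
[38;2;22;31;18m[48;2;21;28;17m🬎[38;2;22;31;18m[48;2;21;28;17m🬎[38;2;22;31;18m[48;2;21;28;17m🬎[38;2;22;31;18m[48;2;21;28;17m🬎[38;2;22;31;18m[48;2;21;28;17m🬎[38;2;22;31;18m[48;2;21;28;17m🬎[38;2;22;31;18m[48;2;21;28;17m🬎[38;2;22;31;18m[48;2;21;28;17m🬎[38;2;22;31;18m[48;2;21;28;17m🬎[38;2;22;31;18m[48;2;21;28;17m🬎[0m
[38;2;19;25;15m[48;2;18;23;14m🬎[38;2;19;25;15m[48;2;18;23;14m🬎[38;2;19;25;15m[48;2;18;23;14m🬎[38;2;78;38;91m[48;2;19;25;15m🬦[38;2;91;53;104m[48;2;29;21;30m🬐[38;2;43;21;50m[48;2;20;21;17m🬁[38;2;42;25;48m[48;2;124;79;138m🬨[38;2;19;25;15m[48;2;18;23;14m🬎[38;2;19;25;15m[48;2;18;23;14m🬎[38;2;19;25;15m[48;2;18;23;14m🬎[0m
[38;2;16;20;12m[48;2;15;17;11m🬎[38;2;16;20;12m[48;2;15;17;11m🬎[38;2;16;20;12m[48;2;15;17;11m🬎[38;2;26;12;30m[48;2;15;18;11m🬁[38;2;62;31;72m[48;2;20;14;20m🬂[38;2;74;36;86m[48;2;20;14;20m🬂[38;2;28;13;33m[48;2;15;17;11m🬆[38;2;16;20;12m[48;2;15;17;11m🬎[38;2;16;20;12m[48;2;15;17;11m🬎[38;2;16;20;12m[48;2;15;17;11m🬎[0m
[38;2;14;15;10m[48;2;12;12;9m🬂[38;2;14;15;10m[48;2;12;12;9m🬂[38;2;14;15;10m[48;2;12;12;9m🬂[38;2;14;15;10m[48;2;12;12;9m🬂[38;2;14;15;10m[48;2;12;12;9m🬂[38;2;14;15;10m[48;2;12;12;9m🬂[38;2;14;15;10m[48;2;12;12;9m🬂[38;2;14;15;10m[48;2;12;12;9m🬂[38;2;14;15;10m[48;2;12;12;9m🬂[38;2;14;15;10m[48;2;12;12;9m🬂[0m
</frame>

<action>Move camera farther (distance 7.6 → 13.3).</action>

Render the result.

<frame>
[38;2;27;38;22m[48;2;24;35;20m🬂[38;2;27;38;22m[48;2;24;35;20m🬂[38;2;27;38;22m[48;2;24;35;20m🬂[38;2;27;38;22m[48;2;24;35;20m🬂[38;2;27;38;22m[48;2;24;35;20m🬂[38;2;27;38;22m[48;2;24;35;20m🬂[38;2;27;38;22m[48;2;24;35;20m🬂[38;2;27;38;22m[48;2;24;35;20m🬂[38;2;27;38;22m[48;2;24;35;20m🬂[38;2;27;38;22m[48;2;24;35;20m🬂[0m
[38;2;22;31;18m[48;2;21;28;17m🬎[38;2;22;31;18m[48;2;21;28;17m🬎[38;2;22;31;18m[48;2;21;28;17m🬎[38;2;22;31;18m[48;2;21;28;17m🬎[38;2;22;31;18m[48;2;21;28;17m🬎[38;2;22;31;18m[48;2;21;28;17m🬎[38;2;22;31;18m[48;2;21;28;17m🬎[38;2;22;31;18m[48;2;21;28;17m🬎[38;2;22;31;18m[48;2;21;28;17m🬎[38;2;22;31;18m[48;2;21;28;17m🬎[0m
[38;2;19;25;15m[48;2;18;23;14m🬎[38;2;19;25;15m[48;2;18;23;14m🬎[38;2;19;25;15m[48;2;18;23;14m🬎[38;2;19;25;15m[48;2;18;23;14m🬎[38;2;22;23;20m[48;2;79;41;91m🬝[38;2;75;37;87m[48;2;21;21;19m🬦[38;2;19;25;15m[48;2;18;23;14m🬎[38;2;19;25;15m[48;2;18;23;14m🬎[38;2;19;25;15m[48;2;18;23;14m🬎[38;2;19;25;15m[48;2;18;23;14m🬎[0m
[38;2;16;20;12m[48;2;15;17;11m🬎[38;2;16;20;12m[48;2;15;17;11m🬎[38;2;16;20;12m[48;2;15;17;11m🬎[38;2;16;20;12m[48;2;15;17;11m🬎[38;2;16;20;12m[48;2;15;17;11m🬎[38;2;26;12;30m[48;2;15;18;11m🬀[38;2;16;20;12m[48;2;15;17;11m🬎[38;2;16;20;12m[48;2;15;17;11m🬎[38;2;16;20;12m[48;2;15;17;11m🬎[38;2;16;20;12m[48;2;15;17;11m🬎[0m
[38;2;14;15;10m[48;2;12;12;9m🬂[38;2;14;15;10m[48;2;12;12;9m🬂[38;2;14;15;10m[48;2;12;12;9m🬂[38;2;14;15;10m[48;2;12;12;9m🬂[38;2;14;15;10m[48;2;12;12;9m🬂[38;2;14;15;10m[48;2;12;12;9m🬂[38;2;14;15;10m[48;2;12;12;9m🬂[38;2;14;15;10m[48;2;12;12;9m🬂[38;2;14;15;10m[48;2;12;12;9m🬂[38;2;14;15;10m[48;2;12;12;9m🬂[0m
</frame>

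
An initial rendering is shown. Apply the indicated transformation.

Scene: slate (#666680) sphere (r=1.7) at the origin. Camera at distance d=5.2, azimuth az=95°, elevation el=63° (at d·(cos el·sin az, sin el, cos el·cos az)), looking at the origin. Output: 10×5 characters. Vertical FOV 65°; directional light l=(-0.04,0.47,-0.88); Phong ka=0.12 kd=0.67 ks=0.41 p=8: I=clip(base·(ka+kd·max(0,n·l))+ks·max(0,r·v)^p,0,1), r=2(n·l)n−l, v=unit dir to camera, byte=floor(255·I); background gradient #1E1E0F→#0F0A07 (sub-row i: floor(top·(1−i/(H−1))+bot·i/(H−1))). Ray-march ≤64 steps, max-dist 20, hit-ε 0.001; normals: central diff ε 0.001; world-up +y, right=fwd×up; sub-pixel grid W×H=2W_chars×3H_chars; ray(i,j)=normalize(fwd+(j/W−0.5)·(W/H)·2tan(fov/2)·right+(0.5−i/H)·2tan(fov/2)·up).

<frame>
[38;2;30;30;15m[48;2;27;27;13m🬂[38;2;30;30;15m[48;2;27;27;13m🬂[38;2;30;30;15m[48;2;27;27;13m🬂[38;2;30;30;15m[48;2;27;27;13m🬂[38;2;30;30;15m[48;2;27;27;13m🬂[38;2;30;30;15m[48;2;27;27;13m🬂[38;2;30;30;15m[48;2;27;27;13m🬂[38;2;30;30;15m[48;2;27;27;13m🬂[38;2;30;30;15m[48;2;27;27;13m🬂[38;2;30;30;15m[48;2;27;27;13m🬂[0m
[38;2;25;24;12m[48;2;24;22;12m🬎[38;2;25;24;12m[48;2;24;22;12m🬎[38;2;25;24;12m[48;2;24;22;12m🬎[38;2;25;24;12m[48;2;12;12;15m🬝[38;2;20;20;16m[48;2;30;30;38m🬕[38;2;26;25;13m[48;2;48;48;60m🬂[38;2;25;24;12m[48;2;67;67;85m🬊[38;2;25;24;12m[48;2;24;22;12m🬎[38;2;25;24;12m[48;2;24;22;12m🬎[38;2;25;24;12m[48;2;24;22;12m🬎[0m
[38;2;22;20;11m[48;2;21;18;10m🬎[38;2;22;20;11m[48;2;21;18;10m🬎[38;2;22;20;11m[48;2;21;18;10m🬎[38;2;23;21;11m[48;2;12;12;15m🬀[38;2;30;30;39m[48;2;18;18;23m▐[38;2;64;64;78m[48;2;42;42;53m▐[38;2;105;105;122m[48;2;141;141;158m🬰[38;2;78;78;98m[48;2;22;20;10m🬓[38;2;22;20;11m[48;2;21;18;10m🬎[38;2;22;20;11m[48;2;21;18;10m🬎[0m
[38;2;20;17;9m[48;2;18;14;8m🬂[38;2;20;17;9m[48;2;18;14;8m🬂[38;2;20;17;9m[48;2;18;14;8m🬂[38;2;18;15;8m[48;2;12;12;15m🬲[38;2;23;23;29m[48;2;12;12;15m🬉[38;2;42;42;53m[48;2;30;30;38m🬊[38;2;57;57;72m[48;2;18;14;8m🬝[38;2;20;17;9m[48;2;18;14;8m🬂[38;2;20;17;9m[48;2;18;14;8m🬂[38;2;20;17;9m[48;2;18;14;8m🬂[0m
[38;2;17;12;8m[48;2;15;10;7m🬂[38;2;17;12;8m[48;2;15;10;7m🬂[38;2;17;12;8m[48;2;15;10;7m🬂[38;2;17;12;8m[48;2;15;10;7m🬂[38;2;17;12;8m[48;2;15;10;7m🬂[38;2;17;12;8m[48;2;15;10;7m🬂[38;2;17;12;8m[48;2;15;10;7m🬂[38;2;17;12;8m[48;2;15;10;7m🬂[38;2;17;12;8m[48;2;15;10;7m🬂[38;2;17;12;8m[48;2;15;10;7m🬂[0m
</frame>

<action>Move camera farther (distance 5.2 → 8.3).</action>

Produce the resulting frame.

<frame>
[38;2;30;30;15m[48;2;27;27;13m🬂[38;2;30;30;15m[48;2;27;27;13m🬂[38;2;30;30;15m[48;2;27;27;13m🬂[38;2;30;30;15m[48;2;27;27;13m🬂[38;2;30;30;15m[48;2;27;27;13m🬂[38;2;30;30;15m[48;2;27;27;13m🬂[38;2;30;30;15m[48;2;27;27;13m🬂[38;2;30;30;15m[48;2;27;27;13m🬂[38;2;30;30;15m[48;2;27;27;13m🬂[38;2;30;30;15m[48;2;27;27;13m🬂[0m
[38;2;25;24;12m[48;2;24;22;12m🬎[38;2;25;24;12m[48;2;24;22;12m🬎[38;2;25;24;12m[48;2;24;22;12m🬎[38;2;25;24;12m[48;2;24;22;12m🬎[38;2;25;24;12m[48;2;24;22;12m🬎[38;2;25;24;12m[48;2;24;22;12m🬎[38;2;25;24;12m[48;2;24;22;12m🬎[38;2;25;24;12m[48;2;24;22;12m🬎[38;2;25;24;12m[48;2;24;22;12m🬎[38;2;25;24;12m[48;2;24;22;12m🬎[0m
[38;2;22;20;11m[48;2;21;18;10m🬎[38;2;22;20;11m[48;2;21;18;10m🬎[38;2;22;20;11m[48;2;21;18;10m🬎[38;2;22;20;11m[48;2;21;18;10m🬎[38;2;15;15;13m[48;2;19;19;25m▌[38;2;127;127;143m[48;2;54;54;67m🬇[38;2;82;82;102m[48;2;22;20;10m🬓[38;2;22;20;11m[48;2;21;18;10m🬎[38;2;22;20;11m[48;2;21;18;10m🬎[38;2;22;20;11m[48;2;21;18;10m🬎[0m
[38;2;20;17;9m[48;2;18;14;8m🬂[38;2;20;17;9m[48;2;18;14;8m🬂[38;2;20;17;9m[48;2;18;14;8m🬂[38;2;20;17;9m[48;2;18;14;8m🬂[38;2;18;15;8m[48;2;12;12;15m🬺[38;2;40;40;50m[48;2;18;14;8m🬂[38;2;20;17;9m[48;2;18;14;8m🬂[38;2;20;17;9m[48;2;18;14;8m🬂[38;2;20;17;9m[48;2;18;14;8m🬂[38;2;20;17;9m[48;2;18;14;8m🬂[0m
[38;2;17;12;8m[48;2;15;10;7m🬂[38;2;17;12;8m[48;2;15;10;7m🬂[38;2;17;12;8m[48;2;15;10;7m🬂[38;2;17;12;8m[48;2;15;10;7m🬂[38;2;17;12;8m[48;2;15;10;7m🬂[38;2;17;12;8m[48;2;15;10;7m🬂[38;2;17;12;8m[48;2;15;10;7m🬂[38;2;17;12;8m[48;2;15;10;7m🬂[38;2;17;12;8m[48;2;15;10;7m🬂[38;2;17;12;8m[48;2;15;10;7m🬂[0m
</frame>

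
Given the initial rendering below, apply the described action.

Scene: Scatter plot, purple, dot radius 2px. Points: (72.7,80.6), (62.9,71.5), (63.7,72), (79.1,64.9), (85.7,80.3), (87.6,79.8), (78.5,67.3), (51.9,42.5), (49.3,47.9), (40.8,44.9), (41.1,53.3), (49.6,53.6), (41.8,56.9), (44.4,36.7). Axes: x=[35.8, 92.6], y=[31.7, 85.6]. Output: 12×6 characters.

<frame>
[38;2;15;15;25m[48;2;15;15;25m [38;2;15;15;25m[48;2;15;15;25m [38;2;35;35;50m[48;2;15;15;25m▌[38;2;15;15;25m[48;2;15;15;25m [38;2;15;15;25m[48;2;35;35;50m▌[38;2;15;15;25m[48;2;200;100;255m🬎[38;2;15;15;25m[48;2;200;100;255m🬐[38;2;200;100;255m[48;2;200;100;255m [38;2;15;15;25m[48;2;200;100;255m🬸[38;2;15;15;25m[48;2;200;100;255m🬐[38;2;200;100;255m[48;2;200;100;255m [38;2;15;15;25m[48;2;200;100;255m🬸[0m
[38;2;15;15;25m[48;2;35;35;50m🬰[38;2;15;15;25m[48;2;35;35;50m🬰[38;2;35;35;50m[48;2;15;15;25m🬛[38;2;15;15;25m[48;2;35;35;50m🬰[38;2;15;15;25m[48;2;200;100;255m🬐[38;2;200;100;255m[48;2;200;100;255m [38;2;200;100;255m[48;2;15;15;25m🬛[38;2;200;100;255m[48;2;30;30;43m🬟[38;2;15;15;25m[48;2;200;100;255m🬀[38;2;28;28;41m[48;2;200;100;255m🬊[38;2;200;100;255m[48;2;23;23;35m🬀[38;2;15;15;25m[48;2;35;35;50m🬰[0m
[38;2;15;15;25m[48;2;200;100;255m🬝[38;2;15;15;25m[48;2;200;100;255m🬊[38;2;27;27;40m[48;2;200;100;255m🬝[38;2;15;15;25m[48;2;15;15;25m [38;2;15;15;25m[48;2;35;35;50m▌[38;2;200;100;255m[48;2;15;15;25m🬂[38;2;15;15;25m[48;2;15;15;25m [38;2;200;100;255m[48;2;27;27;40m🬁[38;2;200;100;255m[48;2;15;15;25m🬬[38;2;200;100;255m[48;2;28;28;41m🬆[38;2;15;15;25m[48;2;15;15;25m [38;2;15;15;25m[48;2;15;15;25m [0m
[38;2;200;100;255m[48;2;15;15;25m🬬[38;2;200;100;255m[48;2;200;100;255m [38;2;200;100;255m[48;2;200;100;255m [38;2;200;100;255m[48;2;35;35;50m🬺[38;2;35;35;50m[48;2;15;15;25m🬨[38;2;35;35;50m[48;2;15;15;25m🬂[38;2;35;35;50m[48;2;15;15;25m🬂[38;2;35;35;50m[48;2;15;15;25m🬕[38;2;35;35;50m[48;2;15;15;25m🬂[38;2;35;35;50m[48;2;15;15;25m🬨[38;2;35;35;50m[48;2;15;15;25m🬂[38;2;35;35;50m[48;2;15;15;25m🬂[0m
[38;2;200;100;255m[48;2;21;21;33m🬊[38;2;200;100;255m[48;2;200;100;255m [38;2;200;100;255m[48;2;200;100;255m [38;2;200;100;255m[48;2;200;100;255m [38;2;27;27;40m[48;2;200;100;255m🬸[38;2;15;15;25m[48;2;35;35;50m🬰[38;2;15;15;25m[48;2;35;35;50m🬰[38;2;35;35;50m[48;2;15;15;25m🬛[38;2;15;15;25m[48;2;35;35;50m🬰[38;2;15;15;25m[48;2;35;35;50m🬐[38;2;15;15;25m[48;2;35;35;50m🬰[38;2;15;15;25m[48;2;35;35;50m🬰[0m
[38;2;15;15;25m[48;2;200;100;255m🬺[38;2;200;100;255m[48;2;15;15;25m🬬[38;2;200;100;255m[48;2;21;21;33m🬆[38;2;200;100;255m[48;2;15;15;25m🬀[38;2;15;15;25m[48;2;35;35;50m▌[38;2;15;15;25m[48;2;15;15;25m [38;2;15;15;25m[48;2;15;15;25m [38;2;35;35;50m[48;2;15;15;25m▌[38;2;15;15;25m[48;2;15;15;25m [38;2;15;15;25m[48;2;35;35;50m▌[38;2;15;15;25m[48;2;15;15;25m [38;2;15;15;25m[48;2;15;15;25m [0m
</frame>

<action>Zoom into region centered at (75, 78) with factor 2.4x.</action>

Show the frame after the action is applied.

<frame>
[38;2;15;15;25m[48;2;15;15;25m [38;2;15;15;25m[48;2;15;15;25m [38;2;35;35;50m[48;2;15;15;25m▌[38;2;15;15;25m[48;2;15;15;25m [38;2;15;15;25m[48;2;35;35;50m▌[38;2;15;15;25m[48;2;15;15;25m [38;2;15;15;25m[48;2;15;15;25m [38;2;35;35;50m[48;2;15;15;25m▌[38;2;15;15;25m[48;2;15;15;25m [38;2;15;15;25m[48;2;35;35;50m▌[38;2;15;15;25m[48;2;15;15;25m [38;2;15;15;25m[48;2;15;15;25m [0m
[38;2;15;15;25m[48;2;35;35;50m🬰[38;2;15;15;25m[48;2;35;35;50m🬰[38;2;35;35;50m[48;2;15;15;25m🬛[38;2;15;15;25m[48;2;35;35;50m🬰[38;2;28;28;41m[48;2;200;100;255m🬆[38;2;23;23;35m[48;2;200;100;255m🬬[38;2;15;15;25m[48;2;35;35;50m🬰[38;2;35;35;50m[48;2;15;15;25m🬛[38;2;15;15;25m[48;2;35;35;50m🬰[38;2;15;15;25m[48;2;35;35;50m🬐[38;2;21;21;33m[48;2;200;100;255m🬆[38;2;25;25;37m[48;2;200;100;255m🬎[0m
[38;2;15;15;25m[48;2;15;15;25m [38;2;15;15;25m[48;2;15;15;25m [38;2;35;35;50m[48;2;15;15;25m▌[38;2;15;15;25m[48;2;200;100;255m🬺[38;2;200;100;255m[48;2;15;15;25m🬬[38;2;200;100;255m[48;2;15;15;25m🬆[38;2;15;15;25m[48;2;15;15;25m [38;2;35;35;50m[48;2;15;15;25m▌[38;2;15;15;25m[48;2;15;15;25m [38;2;23;23;35m[48;2;200;100;255m🬺[38;2;200;100;255m[48;2;15;15;25m🬬[38;2;200;100;255m[48;2;200;100;255m [0m
[38;2;23;23;35m[48;2;200;100;255m🬬[38;2;35;35;50m[48;2;15;15;25m🬂[38;2;35;35;50m[48;2;15;15;25m🬕[38;2;35;35;50m[48;2;15;15;25m🬂[38;2;35;35;50m[48;2;15;15;25m🬨[38;2;35;35;50m[48;2;15;15;25m🬂[38;2;35;35;50m[48;2;15;15;25m🬂[38;2;35;35;50m[48;2;15;15;25m🬕[38;2;35;35;50m[48;2;15;15;25m🬂[38;2;35;35;50m[48;2;15;15;25m🬨[38;2;35;35;50m[48;2;15;15;25m🬂[38;2;200;100;255m[48;2;19;19;30m🬁[0m
[38;2;200;100;255m[48;2;200;100;255m [38;2;19;19;30m[48;2;200;100;255m🬸[38;2;35;35;50m[48;2;15;15;25m🬛[38;2;15;15;25m[48;2;35;35;50m🬰[38;2;15;15;25m[48;2;35;35;50m🬐[38;2;15;15;25m[48;2;35;35;50m🬰[38;2;15;15;25m[48;2;35;35;50m🬰[38;2;27;27;40m[48;2;200;100;255m🬬[38;2;15;15;25m[48;2;35;35;50m🬰[38;2;15;15;25m[48;2;35;35;50m🬐[38;2;15;15;25m[48;2;35;35;50m🬰[38;2;15;15;25m[48;2;35;35;50m🬰[0m
[38;2;200;100;255m[48;2;15;15;25m🬀[38;2;15;15;25m[48;2;15;15;25m [38;2;35;35;50m[48;2;15;15;25m▌[38;2;15;15;25m[48;2;15;15;25m [38;2;15;15;25m[48;2;35;35;50m▌[38;2;15;15;25m[48;2;15;15;25m [38;2;15;15;25m[48;2;200;100;255m🬐[38;2;200;100;255m[48;2;200;100;255m [38;2;15;15;25m[48;2;200;100;255m🬸[38;2;15;15;25m[48;2;35;35;50m▌[38;2;15;15;25m[48;2;15;15;25m [38;2;15;15;25m[48;2;15;15;25m [0m
</frame>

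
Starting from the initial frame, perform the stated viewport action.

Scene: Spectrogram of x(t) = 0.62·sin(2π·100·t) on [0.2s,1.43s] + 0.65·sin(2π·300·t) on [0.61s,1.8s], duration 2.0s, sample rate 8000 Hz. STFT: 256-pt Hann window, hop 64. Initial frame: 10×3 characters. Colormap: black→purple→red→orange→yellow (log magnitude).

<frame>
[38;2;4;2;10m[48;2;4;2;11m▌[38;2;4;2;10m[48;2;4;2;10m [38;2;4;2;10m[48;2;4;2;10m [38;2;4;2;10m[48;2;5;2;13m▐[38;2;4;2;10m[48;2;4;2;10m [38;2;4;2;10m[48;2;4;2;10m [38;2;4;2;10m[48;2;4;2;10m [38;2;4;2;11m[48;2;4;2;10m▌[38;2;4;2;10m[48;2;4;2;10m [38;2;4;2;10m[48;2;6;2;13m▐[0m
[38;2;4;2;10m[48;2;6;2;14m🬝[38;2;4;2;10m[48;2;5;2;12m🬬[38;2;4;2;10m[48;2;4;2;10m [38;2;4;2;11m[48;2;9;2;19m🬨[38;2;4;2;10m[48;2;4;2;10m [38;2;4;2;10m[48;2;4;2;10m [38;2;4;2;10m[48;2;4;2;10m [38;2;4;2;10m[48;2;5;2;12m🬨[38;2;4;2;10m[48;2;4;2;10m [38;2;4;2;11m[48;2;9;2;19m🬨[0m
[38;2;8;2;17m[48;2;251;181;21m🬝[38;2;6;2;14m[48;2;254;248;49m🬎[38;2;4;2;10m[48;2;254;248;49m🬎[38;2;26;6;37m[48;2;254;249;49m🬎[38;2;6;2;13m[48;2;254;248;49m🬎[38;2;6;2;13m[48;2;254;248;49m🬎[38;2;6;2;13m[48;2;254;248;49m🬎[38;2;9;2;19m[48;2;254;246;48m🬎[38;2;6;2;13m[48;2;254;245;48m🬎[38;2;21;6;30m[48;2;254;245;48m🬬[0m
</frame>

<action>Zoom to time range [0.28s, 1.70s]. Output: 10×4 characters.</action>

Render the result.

<frame>
[38;2;4;2;10m[48;2;4;2;10m [38;2;4;2;10m[48;2;4;2;10m [38;2;4;2;10m[48;2;5;2;13m▐[38;2;4;2;10m[48;2;4;2;10m [38;2;4;2;10m[48;2;4;2;10m [38;2;4;2;10m[48;2;4;2;10m [38;2;4;2;10m[48;2;4;2;10m [38;2;4;2;10m[48;2;4;2;10m [38;2;4;2;11m[48;2;4;2;10m▌[38;2;4;2;10m[48;2;4;2;10m [0m
[38;2;4;2;10m[48;2;4;2;10m [38;2;4;2;10m[48;2;4;2;10m [38;2;4;2;10m[48;2;6;2;14m▐[38;2;4;2;10m[48;2;4;2;10m [38;2;4;2;10m[48;2;4;2;10m [38;2;4;2;10m[48;2;4;2;10m [38;2;4;2;10m[48;2;4;2;10m [38;2;4;2;10m[48;2;4;2;10m [38;2;4;2;10m[48;2;5;2;12m🬬[38;2;4;2;10m[48;2;4;2;10m [0m
[38;2;4;2;10m[48;2;4;2;10m [38;2;4;2;10m[48;2;4;2;10m [38;2;5;2;12m[48;2;13;3;26m🬨[38;2;4;2;10m[48;2;4;2;10m [38;2;4;2;10m[48;2;4;2;10m [38;2;4;2;10m[48;2;4;2;10m [38;2;4;2;10m[48;2;4;2;10m [38;2;4;2;10m[48;2;4;2;10m [38;2;4;2;11m[48;2;8;2;16m🬬[38;2;4;2;10m[48;2;4;2;10m [0m
[38;2;4;2;10m[48;2;254;248;49m🬎[38;2;4;2;10m[48;2;254;248;49m🬎[38;2;16;4;31m[48;2;245;187;38m🬂[38;2;4;2;10m[48;2;240;177;45m🬂[38;2;4;2;10m[48;2;240;177;45m🬂[38;2;4;2;10m[48;2;240;177;45m🬂[38;2;4;2;10m[48;2;240;177;45m🬂[38;2;4;2;10m[48;2;240;177;45m🬂[38;2;7;2;16m[48;2;241;177;44m🬂[38;2;4;2;10m[48;2;240;175;44m🬂[0m
</frame>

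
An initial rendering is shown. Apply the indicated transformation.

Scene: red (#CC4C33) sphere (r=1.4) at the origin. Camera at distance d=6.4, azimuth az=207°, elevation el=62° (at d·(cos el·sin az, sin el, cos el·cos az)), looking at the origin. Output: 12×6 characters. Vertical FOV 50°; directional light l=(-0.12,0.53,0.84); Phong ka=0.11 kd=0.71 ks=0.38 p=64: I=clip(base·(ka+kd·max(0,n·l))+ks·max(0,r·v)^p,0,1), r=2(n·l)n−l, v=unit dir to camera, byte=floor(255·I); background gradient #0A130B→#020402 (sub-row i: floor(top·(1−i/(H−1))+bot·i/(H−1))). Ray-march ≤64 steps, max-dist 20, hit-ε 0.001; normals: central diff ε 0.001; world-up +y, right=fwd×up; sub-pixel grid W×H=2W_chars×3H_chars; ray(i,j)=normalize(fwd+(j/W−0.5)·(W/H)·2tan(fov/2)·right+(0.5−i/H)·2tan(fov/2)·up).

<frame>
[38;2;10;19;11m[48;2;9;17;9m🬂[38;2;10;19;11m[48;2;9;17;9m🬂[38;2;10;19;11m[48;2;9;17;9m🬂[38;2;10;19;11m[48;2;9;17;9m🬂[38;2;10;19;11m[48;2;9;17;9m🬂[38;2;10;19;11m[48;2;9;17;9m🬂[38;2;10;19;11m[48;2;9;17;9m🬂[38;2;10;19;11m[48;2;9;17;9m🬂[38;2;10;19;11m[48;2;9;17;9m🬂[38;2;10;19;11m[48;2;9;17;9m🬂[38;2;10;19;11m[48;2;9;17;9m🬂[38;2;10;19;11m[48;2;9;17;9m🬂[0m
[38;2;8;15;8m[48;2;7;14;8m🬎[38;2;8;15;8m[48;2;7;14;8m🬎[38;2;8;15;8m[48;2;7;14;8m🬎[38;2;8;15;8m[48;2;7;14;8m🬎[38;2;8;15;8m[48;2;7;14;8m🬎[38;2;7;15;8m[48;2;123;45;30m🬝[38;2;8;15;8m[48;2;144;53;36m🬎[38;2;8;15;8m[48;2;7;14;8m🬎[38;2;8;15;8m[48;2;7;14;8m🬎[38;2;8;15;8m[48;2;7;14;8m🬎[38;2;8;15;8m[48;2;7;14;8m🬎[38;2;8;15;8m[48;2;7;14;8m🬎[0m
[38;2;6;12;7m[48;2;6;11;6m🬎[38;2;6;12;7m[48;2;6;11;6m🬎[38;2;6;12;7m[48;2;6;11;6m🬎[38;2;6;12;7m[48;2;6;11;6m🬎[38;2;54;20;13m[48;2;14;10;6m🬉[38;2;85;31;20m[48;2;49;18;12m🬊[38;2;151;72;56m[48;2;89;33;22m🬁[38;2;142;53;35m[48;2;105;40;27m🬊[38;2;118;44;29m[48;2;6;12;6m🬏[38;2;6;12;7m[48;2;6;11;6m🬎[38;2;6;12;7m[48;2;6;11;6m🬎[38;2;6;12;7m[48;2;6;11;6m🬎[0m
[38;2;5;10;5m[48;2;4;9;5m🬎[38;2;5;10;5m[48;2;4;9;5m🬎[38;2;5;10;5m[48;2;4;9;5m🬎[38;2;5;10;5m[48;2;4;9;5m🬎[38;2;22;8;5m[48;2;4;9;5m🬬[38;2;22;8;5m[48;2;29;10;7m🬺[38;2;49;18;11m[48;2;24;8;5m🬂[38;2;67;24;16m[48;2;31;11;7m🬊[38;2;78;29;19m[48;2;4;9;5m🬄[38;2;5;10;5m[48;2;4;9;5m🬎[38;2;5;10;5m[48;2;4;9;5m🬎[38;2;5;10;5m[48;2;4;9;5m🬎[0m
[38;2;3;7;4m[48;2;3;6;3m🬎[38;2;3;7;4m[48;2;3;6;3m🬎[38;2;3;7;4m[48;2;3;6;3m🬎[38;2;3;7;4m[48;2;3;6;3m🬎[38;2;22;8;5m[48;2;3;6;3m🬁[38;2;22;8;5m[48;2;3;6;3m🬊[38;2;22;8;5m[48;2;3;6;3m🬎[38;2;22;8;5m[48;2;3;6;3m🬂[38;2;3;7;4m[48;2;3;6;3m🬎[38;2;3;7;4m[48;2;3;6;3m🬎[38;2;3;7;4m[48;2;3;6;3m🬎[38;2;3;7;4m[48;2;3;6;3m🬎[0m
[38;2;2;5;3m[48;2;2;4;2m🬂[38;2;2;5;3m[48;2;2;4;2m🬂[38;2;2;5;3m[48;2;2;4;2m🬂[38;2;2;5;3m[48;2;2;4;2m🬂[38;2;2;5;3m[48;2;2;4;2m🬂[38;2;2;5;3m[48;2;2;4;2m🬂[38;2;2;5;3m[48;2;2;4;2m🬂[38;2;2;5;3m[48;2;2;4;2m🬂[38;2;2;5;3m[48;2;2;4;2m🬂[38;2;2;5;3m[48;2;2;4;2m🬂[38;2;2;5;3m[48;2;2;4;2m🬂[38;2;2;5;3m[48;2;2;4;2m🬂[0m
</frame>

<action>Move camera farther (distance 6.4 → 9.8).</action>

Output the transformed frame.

<frame>
[38;2;10;19;11m[48;2;9;17;9m🬂[38;2;10;19;11m[48;2;9;17;9m🬂[38;2;10;19;11m[48;2;9;17;9m🬂[38;2;10;19;11m[48;2;9;17;9m🬂[38;2;10;19;11m[48;2;9;17;9m🬂[38;2;10;19;11m[48;2;9;17;9m🬂[38;2;10;19;11m[48;2;9;17;9m🬂[38;2;10;19;11m[48;2;9;17;9m🬂[38;2;10;19;11m[48;2;9;17;9m🬂[38;2;10;19;11m[48;2;9;17;9m🬂[38;2;10;19;11m[48;2;9;17;9m🬂[38;2;10;19;11m[48;2;9;17;9m🬂[0m
[38;2;8;15;8m[48;2;7;14;8m🬎[38;2;8;15;8m[48;2;7;14;8m🬎[38;2;8;15;8m[48;2;7;14;8m🬎[38;2;8;15;8m[48;2;7;14;8m🬎[38;2;8;15;8m[48;2;7;14;8m🬎[38;2;8;15;8m[48;2;7;14;8m🬎[38;2;8;15;8m[48;2;7;14;8m🬎[38;2;8;15;8m[48;2;7;14;8m🬎[38;2;8;15;8m[48;2;7;14;8m🬎[38;2;8;15;8m[48;2;7;14;8m🬎[38;2;8;15;8m[48;2;7;14;8m🬎[38;2;8;15;8m[48;2;7;14;8m🬎[0m
[38;2;6;12;7m[48;2;6;11;6m🬎[38;2;6;12;7m[48;2;6;11;6m🬎[38;2;6;12;7m[48;2;6;11;6m🬎[38;2;6;12;7m[48;2;6;11;6m🬎[38;2;6;12;7m[48;2;6;11;6m🬎[38;2;12;12;7m[48;2;76;28;18m🬕[38;2;7;13;7m[48;2;111;41;27m🬂[38;2;123;46;30m[48;2;6;12;6m🬏[38;2;6;12;7m[48;2;6;11;6m🬎[38;2;6;12;7m[48;2;6;11;6m🬎[38;2;6;12;7m[48;2;6;11;6m🬎[38;2;6;12;7m[48;2;6;11;6m🬎[0m
[38;2;5;10;5m[48;2;4;9;5m🬎[38;2;5;10;5m[48;2;4;9;5m🬎[38;2;5;10;5m[48;2;4;9;5m🬎[38;2;5;10;5m[48;2;4;9;5m🬎[38;2;5;10;5m[48;2;4;9;5m🬎[38;2;22;8;5m[48;2;4;9;5m🬬[38;2;53;19;13m[48;2;22;8;5m🬂[38;2;83;31;20m[48;2;11;10;6m🬀[38;2;5;10;5m[48;2;4;9;5m🬎[38;2;5;10;5m[48;2;4;9;5m🬎[38;2;5;10;5m[48;2;4;9;5m🬎[38;2;5;10;5m[48;2;4;9;5m🬎[0m
[38;2;3;7;4m[48;2;3;6;3m🬎[38;2;3;7;4m[48;2;3;6;3m🬎[38;2;3;7;4m[48;2;3;6;3m🬎[38;2;3;7;4m[48;2;3;6;3m🬎[38;2;3;7;4m[48;2;3;6;3m🬎[38;2;3;7;4m[48;2;3;6;3m🬎[38;2;3;7;4m[48;2;3;6;3m🬎[38;2;3;7;4m[48;2;3;6;3m🬎[38;2;3;7;4m[48;2;3;6;3m🬎[38;2;3;7;4m[48;2;3;6;3m🬎[38;2;3;7;4m[48;2;3;6;3m🬎[38;2;3;7;4m[48;2;3;6;3m🬎[0m
[38;2;2;5;3m[48;2;2;4;2m🬂[38;2;2;5;3m[48;2;2;4;2m🬂[38;2;2;5;3m[48;2;2;4;2m🬂[38;2;2;5;3m[48;2;2;4;2m🬂[38;2;2;5;3m[48;2;2;4;2m🬂[38;2;2;5;3m[48;2;2;4;2m🬂[38;2;2;5;3m[48;2;2;4;2m🬂[38;2;2;5;3m[48;2;2;4;2m🬂[38;2;2;5;3m[48;2;2;4;2m🬂[38;2;2;5;3m[48;2;2;4;2m🬂[38;2;2;5;3m[48;2;2;4;2m🬂[38;2;2;5;3m[48;2;2;4;2m🬂[0m
</frame>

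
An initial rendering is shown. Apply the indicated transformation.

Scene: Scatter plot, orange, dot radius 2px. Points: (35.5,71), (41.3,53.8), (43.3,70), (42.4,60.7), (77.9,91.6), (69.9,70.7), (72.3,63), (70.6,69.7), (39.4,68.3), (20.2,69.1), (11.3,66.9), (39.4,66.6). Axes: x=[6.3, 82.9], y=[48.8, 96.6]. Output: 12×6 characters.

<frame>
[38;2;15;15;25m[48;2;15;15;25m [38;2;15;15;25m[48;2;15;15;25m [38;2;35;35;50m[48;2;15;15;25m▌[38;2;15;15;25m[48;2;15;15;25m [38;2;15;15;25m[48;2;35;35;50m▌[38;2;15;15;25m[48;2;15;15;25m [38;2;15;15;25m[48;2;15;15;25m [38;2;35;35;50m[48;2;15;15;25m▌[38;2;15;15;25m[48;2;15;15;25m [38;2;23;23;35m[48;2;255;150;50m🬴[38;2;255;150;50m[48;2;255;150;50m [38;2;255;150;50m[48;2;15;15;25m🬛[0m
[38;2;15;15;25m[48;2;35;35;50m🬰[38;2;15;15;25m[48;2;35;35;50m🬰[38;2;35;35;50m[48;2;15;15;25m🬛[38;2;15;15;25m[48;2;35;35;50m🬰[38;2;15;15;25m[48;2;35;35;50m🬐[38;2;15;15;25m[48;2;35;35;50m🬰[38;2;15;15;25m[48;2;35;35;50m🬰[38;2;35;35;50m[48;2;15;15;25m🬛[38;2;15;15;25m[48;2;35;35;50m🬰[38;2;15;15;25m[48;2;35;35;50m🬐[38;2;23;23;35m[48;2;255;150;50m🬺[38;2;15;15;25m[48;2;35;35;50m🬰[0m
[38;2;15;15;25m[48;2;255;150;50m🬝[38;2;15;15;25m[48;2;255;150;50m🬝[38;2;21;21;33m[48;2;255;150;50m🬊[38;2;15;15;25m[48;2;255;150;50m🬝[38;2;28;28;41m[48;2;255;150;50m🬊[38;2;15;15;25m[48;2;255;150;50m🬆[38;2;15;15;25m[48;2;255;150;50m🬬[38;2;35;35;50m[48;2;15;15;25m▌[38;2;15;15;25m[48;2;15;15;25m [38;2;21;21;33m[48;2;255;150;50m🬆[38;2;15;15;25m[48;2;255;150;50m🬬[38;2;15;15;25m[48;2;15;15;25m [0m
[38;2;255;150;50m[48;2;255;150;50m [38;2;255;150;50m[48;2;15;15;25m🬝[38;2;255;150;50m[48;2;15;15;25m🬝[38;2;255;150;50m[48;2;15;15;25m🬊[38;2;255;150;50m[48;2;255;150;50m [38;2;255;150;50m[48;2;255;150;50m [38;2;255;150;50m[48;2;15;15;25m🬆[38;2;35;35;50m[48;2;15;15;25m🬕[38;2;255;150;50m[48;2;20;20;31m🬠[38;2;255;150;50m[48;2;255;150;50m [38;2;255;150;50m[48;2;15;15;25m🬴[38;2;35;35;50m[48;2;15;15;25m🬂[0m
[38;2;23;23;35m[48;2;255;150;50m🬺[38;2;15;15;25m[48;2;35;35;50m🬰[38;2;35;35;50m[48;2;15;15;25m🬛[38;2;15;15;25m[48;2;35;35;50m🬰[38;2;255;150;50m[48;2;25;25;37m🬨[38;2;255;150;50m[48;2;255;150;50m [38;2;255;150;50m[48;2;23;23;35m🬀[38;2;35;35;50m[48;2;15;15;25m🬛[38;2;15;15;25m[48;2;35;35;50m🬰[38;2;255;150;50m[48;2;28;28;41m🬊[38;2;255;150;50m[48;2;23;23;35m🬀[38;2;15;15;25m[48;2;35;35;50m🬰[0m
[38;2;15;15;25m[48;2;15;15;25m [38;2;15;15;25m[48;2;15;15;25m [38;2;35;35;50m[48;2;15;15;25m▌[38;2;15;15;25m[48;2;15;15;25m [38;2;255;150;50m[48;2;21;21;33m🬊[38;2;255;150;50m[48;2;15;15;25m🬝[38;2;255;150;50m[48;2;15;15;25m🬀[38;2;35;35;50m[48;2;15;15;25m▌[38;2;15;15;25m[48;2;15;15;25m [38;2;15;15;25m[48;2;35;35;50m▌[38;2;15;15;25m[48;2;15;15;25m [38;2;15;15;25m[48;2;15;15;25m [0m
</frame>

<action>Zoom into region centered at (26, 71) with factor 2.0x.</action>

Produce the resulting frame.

<frame>
[38;2;15;15;25m[48;2;15;15;25m [38;2;15;15;25m[48;2;15;15;25m [38;2;35;35;50m[48;2;15;15;25m▌[38;2;15;15;25m[48;2;15;15;25m [38;2;15;15;25m[48;2;35;35;50m▌[38;2;15;15;25m[48;2;15;15;25m [38;2;15;15;25m[48;2;15;15;25m [38;2;35;35;50m[48;2;15;15;25m▌[38;2;15;15;25m[48;2;15;15;25m [38;2;15;15;25m[48;2;35;35;50m▌[38;2;15;15;25m[48;2;15;15;25m [38;2;15;15;25m[48;2;15;15;25m [0m
[38;2;15;15;25m[48;2;35;35;50m🬰[38;2;15;15;25m[48;2;35;35;50m🬰[38;2;35;35;50m[48;2;15;15;25m🬛[38;2;15;15;25m[48;2;35;35;50m🬰[38;2;15;15;25m[48;2;35;35;50m🬐[38;2;15;15;25m[48;2;35;35;50m🬰[38;2;15;15;25m[48;2;35;35;50m🬰[38;2;35;35;50m[48;2;15;15;25m🬛[38;2;15;15;25m[48;2;35;35;50m🬰[38;2;15;15;25m[48;2;35;35;50m🬐[38;2;15;15;25m[48;2;35;35;50m🬰[38;2;15;15;25m[48;2;35;35;50m🬰[0m
[38;2;15;15;25m[48;2;15;15;25m [38;2;15;15;25m[48;2;15;15;25m [38;2;35;35;50m[48;2;15;15;25m▌[38;2;15;15;25m[48;2;255;150;50m🬝[38;2;28;28;41m[48;2;255;150;50m🬊[38;2;15;15;25m[48;2;15;15;25m [38;2;15;15;25m[48;2;15;15;25m [38;2;27;27;40m[48;2;255;150;50m🬝[38;2;15;15;25m[48;2;255;150;50m🬀[38;2;28;28;41m[48;2;255;150;50m🬊[38;2;15;15;25m[48;2;255;150;50m🬆[38;2;15;15;25m[48;2;255;150;50m🬬[0m
[38;2;28;28;41m[48;2;255;150;50m🬆[38;2;255;150;50m[48;2;35;35;50m🬺[38;2;27;27;40m[48;2;255;150;50m🬬[38;2;255;150;50m[48;2;15;15;25m🬊[38;2;255;150;50m[48;2;35;35;50m🬝[38;2;255;150;50m[48;2;19;19;30m🬀[38;2;35;35;50m[48;2;15;15;25m🬂[38;2;35;35;50m[48;2;15;15;25m🬕[38;2;255;150;50m[48;2;15;15;25m🬨[38;2;255;150;50m[48;2;255;150;50m [38;2;255;150;50m[48;2;255;150;50m [38;2;255;150;50m[48;2;15;15;25m🬆[0m
[38;2;23;23;35m[48;2;255;150;50m🬺[38;2;255;150;50m[48;2;21;21;33m🬆[38;2;35;35;50m[48;2;15;15;25m🬛[38;2;15;15;25m[48;2;35;35;50m🬰[38;2;15;15;25m[48;2;35;35;50m🬐[38;2;15;15;25m[48;2;35;35;50m🬰[38;2;15;15;25m[48;2;35;35;50m🬰[38;2;35;35;50m[48;2;15;15;25m🬛[38;2;15;15;25m[48;2;35;35;50m🬰[38;2;255;150;50m[48;2;28;28;41m🬊[38;2;255;150;50m[48;2;25;25;37m🬶[38;2;23;23;35m[48;2;255;150;50m🬬[0m
[38;2;15;15;25m[48;2;15;15;25m [38;2;15;15;25m[48;2;15;15;25m [38;2;35;35;50m[48;2;15;15;25m▌[38;2;15;15;25m[48;2;15;15;25m [38;2;15;15;25m[48;2;35;35;50m▌[38;2;15;15;25m[48;2;15;15;25m [38;2;15;15;25m[48;2;15;15;25m [38;2;35;35;50m[48;2;15;15;25m▌[38;2;15;15;25m[48;2;15;15;25m [38;2;23;23;35m[48;2;255;150;50m🬺[38;2;255;150;50m[48;2;15;15;25m🬬[38;2;255;150;50m[48;2;15;15;25m🬆[0m
</frame>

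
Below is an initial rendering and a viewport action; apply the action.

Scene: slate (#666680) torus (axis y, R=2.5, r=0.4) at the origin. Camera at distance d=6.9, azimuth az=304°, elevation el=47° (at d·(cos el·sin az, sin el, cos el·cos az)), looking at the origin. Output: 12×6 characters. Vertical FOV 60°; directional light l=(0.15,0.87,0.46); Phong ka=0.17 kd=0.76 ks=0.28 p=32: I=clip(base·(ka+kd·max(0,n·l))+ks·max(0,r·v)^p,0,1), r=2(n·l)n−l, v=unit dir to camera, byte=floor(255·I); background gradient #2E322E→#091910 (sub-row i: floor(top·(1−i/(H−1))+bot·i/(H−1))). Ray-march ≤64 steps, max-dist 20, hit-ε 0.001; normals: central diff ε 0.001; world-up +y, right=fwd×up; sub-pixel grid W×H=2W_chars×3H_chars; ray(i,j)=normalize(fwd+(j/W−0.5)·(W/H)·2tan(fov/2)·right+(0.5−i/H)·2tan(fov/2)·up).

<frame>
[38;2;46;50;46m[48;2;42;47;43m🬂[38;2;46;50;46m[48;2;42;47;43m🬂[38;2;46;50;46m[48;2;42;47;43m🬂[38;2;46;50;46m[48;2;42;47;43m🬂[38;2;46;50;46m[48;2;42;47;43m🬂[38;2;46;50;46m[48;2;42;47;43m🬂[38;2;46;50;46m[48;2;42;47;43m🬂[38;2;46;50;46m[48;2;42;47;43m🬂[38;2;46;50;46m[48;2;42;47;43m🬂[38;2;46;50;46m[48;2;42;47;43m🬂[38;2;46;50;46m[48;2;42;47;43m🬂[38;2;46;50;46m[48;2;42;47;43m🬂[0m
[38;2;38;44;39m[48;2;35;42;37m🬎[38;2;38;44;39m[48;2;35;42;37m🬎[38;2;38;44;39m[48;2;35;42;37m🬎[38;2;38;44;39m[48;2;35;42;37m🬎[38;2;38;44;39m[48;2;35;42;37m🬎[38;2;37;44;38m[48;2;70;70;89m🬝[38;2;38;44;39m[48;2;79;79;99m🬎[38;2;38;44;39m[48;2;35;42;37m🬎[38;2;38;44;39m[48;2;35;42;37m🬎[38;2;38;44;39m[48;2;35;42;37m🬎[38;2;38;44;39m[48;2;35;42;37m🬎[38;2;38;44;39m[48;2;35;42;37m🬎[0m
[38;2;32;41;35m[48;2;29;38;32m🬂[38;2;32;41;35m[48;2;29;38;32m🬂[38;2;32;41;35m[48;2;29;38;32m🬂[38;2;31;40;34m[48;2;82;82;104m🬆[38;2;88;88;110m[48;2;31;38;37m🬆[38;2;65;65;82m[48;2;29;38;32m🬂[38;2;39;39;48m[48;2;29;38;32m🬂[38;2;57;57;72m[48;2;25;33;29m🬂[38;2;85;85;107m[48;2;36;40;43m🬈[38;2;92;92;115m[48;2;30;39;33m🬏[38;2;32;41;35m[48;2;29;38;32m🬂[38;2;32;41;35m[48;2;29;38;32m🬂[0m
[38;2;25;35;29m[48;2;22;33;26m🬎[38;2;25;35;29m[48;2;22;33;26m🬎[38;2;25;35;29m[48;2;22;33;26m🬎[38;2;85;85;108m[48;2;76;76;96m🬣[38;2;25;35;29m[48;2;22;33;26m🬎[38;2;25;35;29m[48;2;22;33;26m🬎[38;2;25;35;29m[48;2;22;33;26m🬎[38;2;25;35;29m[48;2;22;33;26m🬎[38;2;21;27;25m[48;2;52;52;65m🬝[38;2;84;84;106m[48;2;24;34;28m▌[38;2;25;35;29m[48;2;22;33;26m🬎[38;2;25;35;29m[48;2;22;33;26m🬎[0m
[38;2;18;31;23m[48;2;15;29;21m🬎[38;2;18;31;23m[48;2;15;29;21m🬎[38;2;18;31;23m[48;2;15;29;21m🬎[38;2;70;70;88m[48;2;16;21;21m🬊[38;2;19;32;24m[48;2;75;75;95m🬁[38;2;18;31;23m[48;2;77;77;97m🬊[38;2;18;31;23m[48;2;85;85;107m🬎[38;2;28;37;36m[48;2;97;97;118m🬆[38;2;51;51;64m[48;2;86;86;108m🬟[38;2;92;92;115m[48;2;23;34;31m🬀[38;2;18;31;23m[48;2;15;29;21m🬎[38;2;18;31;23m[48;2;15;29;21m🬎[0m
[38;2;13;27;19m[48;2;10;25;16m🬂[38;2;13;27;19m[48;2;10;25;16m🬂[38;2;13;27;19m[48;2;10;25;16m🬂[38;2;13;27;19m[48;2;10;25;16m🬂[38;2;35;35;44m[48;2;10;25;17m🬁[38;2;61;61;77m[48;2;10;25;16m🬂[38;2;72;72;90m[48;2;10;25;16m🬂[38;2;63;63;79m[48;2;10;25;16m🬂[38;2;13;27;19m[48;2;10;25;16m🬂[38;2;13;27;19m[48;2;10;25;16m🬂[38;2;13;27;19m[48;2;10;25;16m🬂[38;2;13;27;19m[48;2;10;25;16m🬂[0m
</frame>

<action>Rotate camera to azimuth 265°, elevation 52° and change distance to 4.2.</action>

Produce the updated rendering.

<frame>
[38;2;46;50;46m[48;2;42;47;43m🬂[38;2;46;50;46m[48;2;42;47;43m🬂[38;2;46;50;46m[48;2;42;47;43m🬂[38;2;46;50;46m[48;2;42;47;43m🬂[38;2;46;50;46m[48;2;42;47;43m🬂[38;2;46;50;46m[48;2;42;47;43m🬂[38;2;46;50;46m[48;2;42;47;43m🬂[38;2;46;50;46m[48;2;42;47;43m🬂[38;2;46;50;46m[48;2;42;47;43m🬂[38;2;46;50;46m[48;2;42;47;43m🬂[38;2;46;50;46m[48;2;42;47;43m🬂[38;2;46;50;46m[48;2;42;47;43m🬂[0m
[38;2;38;44;39m[48;2;35;42;37m🬎[38;2;38;44;39m[48;2;35;42;37m🬎[38;2;37;44;38m[48;2;88;88;110m🬝[38;2;47;51;53m[48;2;97;97;118m🬡[38;2;75;75;93m[48;2;31;33;35m🬍[38;2;79;79;99m[48;2;35;39;41m🬂[38;2;72;72;91m[48;2;27;31;31m🬂[38;2;79;79;99m[48;2;27;28;32m🬂[38;2;58;58;73m[48;2;28;31;31m🬋[38;2;81;81;101m[48;2;40;45;44m🬢[38;2;38;44;39m[48;2;35;42;37m🬎[38;2;38;44;39m[48;2;35;42;37m🬎[0m
[38;2;32;41;35m[48;2;29;38;32m🬂[38;2;42;47;50m[48;2;85;85;106m🬄[38;2;82;82;103m[48;2;22;22;28m🬝[38;2;59;59;74m[48;2;26;34;29m🬀[38;2;32;41;35m[48;2;29;38;32m🬂[38;2;32;41;35m[48;2;29;38;32m🬂[38;2;32;41;35m[48;2;29;38;32m🬂[38;2;32;41;35m[48;2;29;38;32m🬂[38;2;29;39;32m[48;2;17;17;21m🬺[38;2;17;17;21m[48;2;32;38;37m🬧[38;2;73;73;92m[48;2;29;29;37m🬨[38;2;89;89;112m[48;2;30;39;33m🬓[0m
[38;2;24;34;28m[48;2;76;76;95m▌[38;2;92;92;116m[48;2;88;88;111m▌[38;2;54;54;68m[48;2;23;34;27m🬄[38;2;25;35;29m[48;2;22;33;26m🬎[38;2;25;35;29m[48;2;22;33;26m🬎[38;2;25;35;29m[48;2;22;33;26m🬎[38;2;25;35;29m[48;2;22;33;26m🬎[38;2;25;35;29m[48;2;22;33;26m🬎[38;2;25;35;29m[48;2;22;33;26m🬎[38;2;25;35;29m[48;2;22;33;26m🬎[38;2;18;22;22m[48;2;38;38;48m▌[38;2;70;70;88m[48;2;91;91;114m▌[0m
[38;2;79;79;100m[48;2;42;42;53m▐[38;2;92;92;116m[48;2;89;89;112m🬪[38;2;75;75;94m[48;2;17;30;23m🬓[38;2;18;31;23m[48;2;15;29;21m🬎[38;2;18;31;23m[48;2;15;29;21m🬎[38;2;18;31;23m[48;2;15;29;21m🬎[38;2;18;31;23m[48;2;15;29;21m🬎[38;2;18;31;23m[48;2;15;29;21m🬎[38;2;18;31;23m[48;2;15;29;21m🬎[38;2;18;31;23m[48;2;15;29;21m🬎[38;2;25;29;32m[48;2;54;54;68m▌[38;2;72;72;91m[48;2;94;94;116m🬄[0m
[38;2;62;62;79m[48;2;18;29;25m🬉[38;2;86;86;109m[48;2;72;72;91m🬨[38;2;74;74;94m[48;2;90;90;113m🬁[38;2;12;26;18m[48;2;81;81;101m🬊[38;2;54;54;68m[48;2;11;26;17m🬏[38;2;13;27;19m[48;2;10;25;16m🬂[38;2;13;27;19m[48;2;10;25;16m🬂[38;2;13;27;19m[48;2;10;25;16m🬂[38;2;15;27;21m[48;2;59;59;74m🬝[38;2;29;33;37m[48;2;70;70;88m🬆[38;2;70;70;88m[48;2;109;109;130m🬆[38;2;136;136;157m[48;2;84;84;105m🬀[0m
</frame>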